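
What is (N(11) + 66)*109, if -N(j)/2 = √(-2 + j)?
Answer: 6540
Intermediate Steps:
N(j) = -2*√(-2 + j)
(N(11) + 66)*109 = (-2*√(-2 + 11) + 66)*109 = (-2*√9 + 66)*109 = (-2*3 + 66)*109 = (-6 + 66)*109 = 60*109 = 6540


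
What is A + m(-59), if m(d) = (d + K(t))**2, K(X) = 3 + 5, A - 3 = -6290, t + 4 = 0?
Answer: -3686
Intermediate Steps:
t = -4 (t = -4 + 0 = -4)
A = -6287 (A = 3 - 6290 = -6287)
K(X) = 8
m(d) = (8 + d)**2 (m(d) = (d + 8)**2 = (8 + d)**2)
A + m(-59) = -6287 + (8 - 59)**2 = -6287 + (-51)**2 = -6287 + 2601 = -3686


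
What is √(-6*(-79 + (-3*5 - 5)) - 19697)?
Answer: I*√19103 ≈ 138.21*I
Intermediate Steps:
√(-6*(-79 + (-3*5 - 5)) - 19697) = √(-6*(-79 + (-15 - 5)) - 19697) = √(-6*(-79 - 20) - 19697) = √(-6*(-99) - 19697) = √(594 - 19697) = √(-19103) = I*√19103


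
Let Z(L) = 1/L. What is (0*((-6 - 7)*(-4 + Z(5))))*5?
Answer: 0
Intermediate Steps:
(0*((-6 - 7)*(-4 + Z(5))))*5 = (0*((-6 - 7)*(-4 + 1/5)))*5 = (0*(-13*(-4 + ⅕)))*5 = (0*(-13*(-19/5)))*5 = (0*(247/5))*5 = 0*5 = 0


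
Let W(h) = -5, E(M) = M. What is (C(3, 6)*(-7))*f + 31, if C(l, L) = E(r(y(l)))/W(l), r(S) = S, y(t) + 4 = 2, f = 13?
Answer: -27/5 ≈ -5.4000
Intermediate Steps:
y(t) = -2 (y(t) = -4 + 2 = -2)
C(l, L) = ⅖ (C(l, L) = -2/(-5) = -2*(-⅕) = ⅖)
(C(3, 6)*(-7))*f + 31 = ((⅖)*(-7))*13 + 31 = -14/5*13 + 31 = -182/5 + 31 = -27/5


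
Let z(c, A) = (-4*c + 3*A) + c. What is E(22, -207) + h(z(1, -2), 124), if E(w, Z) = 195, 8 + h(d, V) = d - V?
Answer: 54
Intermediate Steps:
z(c, A) = -3*c + 3*A
h(d, V) = -8 + d - V (h(d, V) = -8 + (d - V) = -8 + d - V)
E(22, -207) + h(z(1, -2), 124) = 195 + (-8 + (-3*1 + 3*(-2)) - 1*124) = 195 + (-8 + (-3 - 6) - 124) = 195 + (-8 - 9 - 124) = 195 - 141 = 54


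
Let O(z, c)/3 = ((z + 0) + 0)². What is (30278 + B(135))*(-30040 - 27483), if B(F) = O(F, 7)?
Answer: -4886751419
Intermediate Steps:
O(z, c) = 3*z² (O(z, c) = 3*((z + 0) + 0)² = 3*(z + 0)² = 3*z²)
B(F) = 3*F²
(30278 + B(135))*(-30040 - 27483) = (30278 + 3*135²)*(-30040 - 27483) = (30278 + 3*18225)*(-57523) = (30278 + 54675)*(-57523) = 84953*(-57523) = -4886751419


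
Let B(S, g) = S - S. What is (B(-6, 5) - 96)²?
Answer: 9216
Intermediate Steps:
B(S, g) = 0
(B(-6, 5) - 96)² = (0 - 96)² = (-96)² = 9216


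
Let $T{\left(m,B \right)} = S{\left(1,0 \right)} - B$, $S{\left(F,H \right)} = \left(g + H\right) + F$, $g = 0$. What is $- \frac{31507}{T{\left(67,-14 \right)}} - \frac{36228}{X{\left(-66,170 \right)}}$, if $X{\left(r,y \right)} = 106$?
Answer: $- \frac{1941581}{795} \approx -2442.2$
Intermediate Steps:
$S{\left(F,H \right)} = F + H$ ($S{\left(F,H \right)} = \left(0 + H\right) + F = H + F = F + H$)
$T{\left(m,B \right)} = 1 - B$ ($T{\left(m,B \right)} = \left(1 + 0\right) - B = 1 - B$)
$- \frac{31507}{T{\left(67,-14 \right)}} - \frac{36228}{X{\left(-66,170 \right)}} = - \frac{31507}{1 - -14} - \frac{36228}{106} = - \frac{31507}{1 + 14} - \frac{18114}{53} = - \frac{31507}{15} - \frac{18114}{53} = - \frac{1941581}{795}$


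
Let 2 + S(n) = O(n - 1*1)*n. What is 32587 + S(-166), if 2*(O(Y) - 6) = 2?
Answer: 31423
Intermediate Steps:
O(Y) = 7 (O(Y) = 6 + (½)*2 = 6 + 1 = 7)
S(n) = -2 + 7*n
32587 + S(-166) = 32587 + (-2 + 7*(-166)) = 32587 + (-2 - 1162) = 32587 - 1164 = 31423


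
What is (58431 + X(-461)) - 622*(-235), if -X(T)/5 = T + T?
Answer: 209211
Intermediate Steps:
X(T) = -10*T (X(T) = -5*(T + T) = -10*T)
(58431 + X(-461)) - 622*(-235) = (58431 - 10*(-461)) - 622*(-235) = (58431 + 4610) + 146170 = 63041 + 146170 = 209211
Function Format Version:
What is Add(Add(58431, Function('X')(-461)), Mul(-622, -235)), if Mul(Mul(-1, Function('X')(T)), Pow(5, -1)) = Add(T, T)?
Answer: 209211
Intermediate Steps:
Function('X')(T) = Mul(-10, T) (Function('X')(T) = Mul(-5, Add(T, T)) = Mul(-5, Mul(2, T)) = Mul(-10, T))
Add(Add(58431, Function('X')(-461)), Mul(-622, -235)) = Add(Add(58431, Mul(-10, -461)), Mul(-622, -235)) = Add(Add(58431, 4610), 146170) = Add(63041, 146170) = 209211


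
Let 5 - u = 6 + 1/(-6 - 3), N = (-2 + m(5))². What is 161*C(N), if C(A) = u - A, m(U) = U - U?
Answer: -7084/9 ≈ -787.11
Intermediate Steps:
m(U) = 0
N = 4 (N = (-2 + 0)² = (-2)² = 4)
u = -8/9 (u = 5 - (6 + 1/(-6 - 3)) = 5 - (6 + 1/(-9)) = 5 - (6 - ⅑) = 5 - 1*53/9 = 5 - 53/9 = -8/9 ≈ -0.88889)
C(A) = -8/9 - A
161*C(N) = 161*(-8/9 - 1*4) = 161*(-8/9 - 4) = 161*(-44/9) = -7084/9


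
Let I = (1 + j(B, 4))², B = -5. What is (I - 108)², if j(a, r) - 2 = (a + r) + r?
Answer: 5184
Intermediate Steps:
j(a, r) = 2 + a + 2*r (j(a, r) = 2 + ((a + r) + r) = 2 + (a + 2*r) = 2 + a + 2*r)
I = 36 (I = (1 + (2 - 5 + 2*4))² = (1 + (2 - 5 + 8))² = (1 + 5)² = 6² = 36)
(I - 108)² = (36 - 108)² = (-72)² = 5184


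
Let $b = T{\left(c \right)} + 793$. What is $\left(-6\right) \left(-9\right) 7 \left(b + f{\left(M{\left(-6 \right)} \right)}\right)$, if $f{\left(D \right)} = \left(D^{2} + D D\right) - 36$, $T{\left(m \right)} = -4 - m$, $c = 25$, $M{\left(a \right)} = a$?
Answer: $302400$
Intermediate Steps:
$f{\left(D \right)} = -36 + 2 D^{2}$ ($f{\left(D \right)} = \left(D^{2} + D^{2}\right) - 36 = 2 D^{2} - 36 = -36 + 2 D^{2}$)
$b = 764$ ($b = \left(-4 - 25\right) + 793 = -29 + 793 = 764$)
$\left(-6\right) \left(-9\right) 7 \left(b + f{\left(M{\left(-6 \right)} \right)}\right) = \left(-6\right) \left(-9\right) 7 \left(764 - \left(36 - 2 \left(-6\right)^{2}\right)\right) = 54 \cdot 7 \left(764 + \left(-36 + 2 \cdot 36\right)\right) = 378 \left(764 + \left(-36 + 72\right)\right) = 378 \left(764 + 36\right) = 378 \cdot 800 = 302400$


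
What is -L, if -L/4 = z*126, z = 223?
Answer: 112392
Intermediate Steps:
L = -112392 (L = -892*126 = -4*28098 = -112392)
-L = -1*(-112392) = 112392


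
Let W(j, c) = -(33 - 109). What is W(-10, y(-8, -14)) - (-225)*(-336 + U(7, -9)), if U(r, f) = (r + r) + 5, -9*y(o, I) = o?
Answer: -71249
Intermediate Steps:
y(o, I) = -o/9
U(r, f) = 5 + 2*r (U(r, f) = 2*r + 5 = 5 + 2*r)
W(j, c) = 76 (W(j, c) = -1*(-76) = 76)
W(-10, y(-8, -14)) - (-225)*(-336 + U(7, -9)) = 76 - (-225)*(-336 + (5 + 2*7)) = 76 - (-225)*(-336 + (5 + 14)) = 76 - (-225)*(-336 + 19) = 76 - (-225)*(-317) = 76 - 1*71325 = 76 - 71325 = -71249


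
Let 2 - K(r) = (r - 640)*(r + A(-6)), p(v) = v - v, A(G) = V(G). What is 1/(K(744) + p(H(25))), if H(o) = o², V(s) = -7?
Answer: -1/76646 ≈ -1.3047e-5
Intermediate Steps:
A(G) = -7
p(v) = 0
K(r) = 2 - (-640 + r)*(-7 + r) (K(r) = 2 - (r - 640)*(r - 7) = 2 - (-640 + r)*(-7 + r))
1/(K(744) + p(H(25))) = 1/((-4478 - 1*744² + 647*744) + 0) = 1/((-4478 - 1*553536 + 481368) + 0) = 1/((-4478 - 553536 + 481368) + 0) = 1/(-76646 + 0) = 1/(-76646) = -1/76646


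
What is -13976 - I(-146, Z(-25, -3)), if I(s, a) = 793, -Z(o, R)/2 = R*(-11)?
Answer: -14769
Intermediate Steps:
Z(o, R) = 22*R (Z(o, R) = -2*R*(-11) = -(-22)*R = 22*R)
-13976 - I(-146, Z(-25, -3)) = -13976 - 1*793 = -13976 - 793 = -14769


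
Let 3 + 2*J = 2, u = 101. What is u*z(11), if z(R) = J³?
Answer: -101/8 ≈ -12.625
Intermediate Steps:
J = -½ (J = -3/2 + (½)*2 = -3/2 + 1 = -½ ≈ -0.50000)
z(R) = -⅛ (z(R) = (-½)³ = -⅛)
u*z(11) = 101*(-⅛) = -101/8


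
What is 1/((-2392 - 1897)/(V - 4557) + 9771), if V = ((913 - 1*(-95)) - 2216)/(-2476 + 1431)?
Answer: 4760857/46522815752 ≈ 0.00010233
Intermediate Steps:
V = 1208/1045 (V = ((913 + 95) - 2216)/(-1045) = (1008 - 2216)*(-1/1045) = -1208*(-1/1045) = 1208/1045 ≈ 1.1560)
1/((-2392 - 1897)/(V - 4557) + 9771) = 1/((-2392 - 1897)/(1208/1045 - 4557) + 9771) = 1/(-4289/(-4760857/1045) + 9771) = 1/(-4289*(-1045/4760857) + 9771) = 1/(4482005/4760857 + 9771) = 1/(46522815752/4760857) = 4760857/46522815752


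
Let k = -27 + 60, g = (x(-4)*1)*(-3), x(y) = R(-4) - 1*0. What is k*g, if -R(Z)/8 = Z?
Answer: -3168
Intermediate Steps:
R(Z) = -8*Z
x(y) = 32 (x(y) = -8*(-4) - 1*0 = 32 + 0 = 32)
g = -96 (g = (32*1)*(-3) = 32*(-3) = -96)
k = 33
k*g = 33*(-96) = -3168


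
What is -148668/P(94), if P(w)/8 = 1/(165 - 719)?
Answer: 10295259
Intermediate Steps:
P(w) = -4/277 (P(w) = 8/(165 - 719) = 8/(-554) = 8*(-1/554) = -4/277)
-148668/P(94) = -148668/(-4/277) = -148668*(-277)/4 = -1*(-10295259) = 10295259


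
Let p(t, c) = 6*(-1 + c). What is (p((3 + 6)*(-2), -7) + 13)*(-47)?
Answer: 1645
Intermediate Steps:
p(t, c) = -6 + 6*c
(p((3 + 6)*(-2), -7) + 13)*(-47) = ((-6 + 6*(-7)) + 13)*(-47) = ((-6 - 42) + 13)*(-47) = (-48 + 13)*(-47) = -35*(-47) = 1645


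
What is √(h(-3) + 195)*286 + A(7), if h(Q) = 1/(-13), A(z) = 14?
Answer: 14 + 22*√32942 ≈ 4007.0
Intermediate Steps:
h(Q) = -1/13
√(h(-3) + 195)*286 + A(7) = √(-1/13 + 195)*286 + 14 = √(2534/13)*286 + 14 = (√32942/13)*286 + 14 = 22*√32942 + 14 = 14 + 22*√32942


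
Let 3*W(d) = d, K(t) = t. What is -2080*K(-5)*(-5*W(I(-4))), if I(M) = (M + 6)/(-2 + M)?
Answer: 52000/9 ≈ 5777.8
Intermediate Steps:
I(M) = (6 + M)/(-2 + M)
W(d) = d/3
-2080*K(-5)*(-5*W(I(-4))) = -(-10400)*(-5*(6 - 4)/(-2 - 4)/3) = -(-10400)*(-5*2/(-6)/3) = -(-10400)*(-5*(-⅙*2)/3) = -(-10400)*(-5*(-1)/(3*3)) = -(-10400)*(-5*(-⅑)) = -(-10400)*5/9 = -2080*(-25/9) = 52000/9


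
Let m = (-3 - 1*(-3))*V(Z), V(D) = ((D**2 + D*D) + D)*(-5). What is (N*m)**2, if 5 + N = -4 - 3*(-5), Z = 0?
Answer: 0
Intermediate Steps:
N = 6 (N = -5 + (-4 - 3*(-5)) = -5 + (-4 + 15) = -5 + 11 = 6)
V(D) = -10*D**2 - 5*D (V(D) = ((D**2 + D**2) + D)*(-5) = (2*D**2 + D)*(-5) = (D + 2*D**2)*(-5) = -10*D**2 - 5*D)
m = 0 (m = (-3 - 1*(-3))*(-5*0*(1 + 2*0)) = (-3 + 3)*(-5*0*(1 + 0)) = 0*(-5*0*1) = 0*0 = 0)
(N*m)**2 = (6*0)**2 = 0**2 = 0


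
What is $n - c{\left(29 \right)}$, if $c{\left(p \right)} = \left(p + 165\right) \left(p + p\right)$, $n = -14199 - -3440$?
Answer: $-22011$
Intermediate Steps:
$n = -10759$ ($n = -14199 + 3440 = -10759$)
$c{\left(p \right)} = 2 p \left(165 + p\right)$ ($c{\left(p \right)} = \left(165 + p\right) 2 p = 2 p \left(165 + p\right)$)
$n - c{\left(29 \right)} = -10759 - 2 \cdot 29 \left(165 + 29\right) = -10759 - 2 \cdot 29 \cdot 194 = -10759 - 11252 = -22011$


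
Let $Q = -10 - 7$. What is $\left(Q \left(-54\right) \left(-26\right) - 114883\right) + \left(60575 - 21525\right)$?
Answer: $-99701$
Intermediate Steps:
$Q = -17$ ($Q = -10 - 7 = -17$)
$\left(Q \left(-54\right) \left(-26\right) - 114883\right) + \left(60575 - 21525\right) = \left(\left(-17\right) \left(-54\right) \left(-26\right) - 114883\right) + \left(60575 - 21525\right) = \left(918 \left(-26\right) - 114883\right) + \left(60575 - 21525\right) = \left(-23868 - 114883\right) + 39050 = -138751 + 39050 = -99701$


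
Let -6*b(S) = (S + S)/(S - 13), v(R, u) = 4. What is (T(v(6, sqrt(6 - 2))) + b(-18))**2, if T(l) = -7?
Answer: 49729/961 ≈ 51.747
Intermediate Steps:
b(S) = -S/(3*(-13 + S)) (b(S) = -(S + S)/(6*(S - 13)) = -2*S/(6*(-13 + S)) = -S/(3*(-13 + S)))
(T(v(6, sqrt(6 - 2))) + b(-18))**2 = (-7 - 1*(-18)/(-39 + 3*(-18)))**2 = (-7 - 1*(-18)/(-39 - 54))**2 = (-7 - 1*(-18)/(-93))**2 = (-7 - 1*(-18)*(-1/93))**2 = (-7 - 6/31)**2 = (-223/31)**2 = 49729/961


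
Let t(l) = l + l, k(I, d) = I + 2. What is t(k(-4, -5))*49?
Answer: -196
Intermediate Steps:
k(I, d) = 2 + I
t(l) = 2*l
t(k(-4, -5))*49 = (2*(2 - 4))*49 = (2*(-2))*49 = -4*49 = -196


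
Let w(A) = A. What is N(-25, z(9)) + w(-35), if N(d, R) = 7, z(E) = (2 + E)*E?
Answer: -28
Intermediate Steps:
z(E) = E*(2 + E)
N(-25, z(9)) + w(-35) = 7 - 35 = -28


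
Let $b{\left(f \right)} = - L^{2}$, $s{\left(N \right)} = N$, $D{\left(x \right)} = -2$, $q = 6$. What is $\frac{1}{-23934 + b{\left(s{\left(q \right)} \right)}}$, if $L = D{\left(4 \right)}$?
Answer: $- \frac{1}{23938} \approx -4.1775 \cdot 10^{-5}$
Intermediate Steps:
$L = -2$
$b{\left(f \right)} = -4$ ($b{\left(f \right)} = - \left(-2\right)^{2} = \left(-1\right) 4 = -4$)
$\frac{1}{-23934 + b{\left(s{\left(q \right)} \right)}} = \frac{1}{-23934 - 4} = \frac{1}{-23938} = - \frac{1}{23938}$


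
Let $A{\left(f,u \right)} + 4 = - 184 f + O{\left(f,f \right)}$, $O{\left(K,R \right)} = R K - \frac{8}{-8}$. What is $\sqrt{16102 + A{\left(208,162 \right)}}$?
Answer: $\sqrt{21091} \approx 145.23$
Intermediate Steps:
$O{\left(K,R \right)} = 1 + K R$ ($O{\left(K,R \right)} = K R - -1 = K R + 1 = 1 + K R$)
$A{\left(f,u \right)} = -3 + f^{2} - 184 f$ ($A{\left(f,u \right)} = -4 - \left(-1 + 184 f - f f\right) = -4 - \left(-1 - f^{2} + 184 f\right) = -4 + \left(1 + f^{2} - 184 f\right) = -3 + f^{2} - 184 f$)
$\sqrt{16102 + A{\left(208,162 \right)}} = \sqrt{16102 - \left(38275 - 43264\right)} = \sqrt{16102 - -4989} = \sqrt{16102 + 4989} = \sqrt{21091}$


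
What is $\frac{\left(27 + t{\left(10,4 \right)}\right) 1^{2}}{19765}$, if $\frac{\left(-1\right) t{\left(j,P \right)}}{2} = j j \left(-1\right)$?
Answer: $\frac{227}{19765} \approx 0.011485$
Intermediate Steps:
$t{\left(j,P \right)} = 2 j^{2}$ ($t{\left(j,P \right)} = - 2 j j \left(-1\right) = - 2 j^{2} \left(-1\right) = - 2 \left(- j^{2}\right) = 2 j^{2}$)
$\frac{\left(27 + t{\left(10,4 \right)}\right) 1^{2}}{19765} = \frac{\left(27 + 2 \cdot 10^{2}\right) 1^{2}}{19765} = \left(27 + 2 \cdot 100\right) 1 \cdot \frac{1}{19765} = \left(27 + 200\right) 1 \cdot \frac{1}{19765} = 227 \cdot 1 \cdot \frac{1}{19765} = 227 \cdot \frac{1}{19765} = \frac{227}{19765}$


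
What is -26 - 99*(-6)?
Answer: 568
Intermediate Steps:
-26 - 99*(-6) = -26 + 594 = 568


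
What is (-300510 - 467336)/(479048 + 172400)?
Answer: -383923/325724 ≈ -1.1787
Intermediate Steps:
(-300510 - 467336)/(479048 + 172400) = -767846/651448 = -767846*1/651448 = -383923/325724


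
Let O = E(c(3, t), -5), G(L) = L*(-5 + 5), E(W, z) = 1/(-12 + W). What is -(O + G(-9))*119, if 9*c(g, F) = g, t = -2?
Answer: 51/5 ≈ 10.200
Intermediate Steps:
c(g, F) = g/9
G(L) = 0 (G(L) = L*0 = 0)
O = -3/35 (O = 1/(-12 + (⅑)*3) = 1/(-12 + ⅓) = 1/(-35/3) = -3/35 ≈ -0.085714)
-(O + G(-9))*119 = -(-3/35 + 0)*119 = -(-3)*119/35 = -1*(-51/5) = 51/5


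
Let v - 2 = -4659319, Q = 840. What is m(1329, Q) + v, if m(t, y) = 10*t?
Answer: -4646027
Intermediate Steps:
v = -4659317 (v = 2 - 4659319 = -4659317)
m(1329, Q) + v = 10*1329 - 4659317 = 13290 - 4659317 = -4646027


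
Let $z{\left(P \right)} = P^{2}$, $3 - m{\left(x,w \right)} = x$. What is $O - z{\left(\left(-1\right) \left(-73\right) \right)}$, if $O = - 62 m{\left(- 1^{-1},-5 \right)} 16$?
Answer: $-9297$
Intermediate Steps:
$m{\left(x,w \right)} = 3 - x$
$O = -3968$ ($O = - 62 \left(3 - - 1^{-1}\right) 16 = - 62 \left(3 - \left(-1\right) 1\right) 16 = - 62 \left(3 - -1\right) 16 = - 62 \left(3 + 1\right) 16 = \left(-62\right) 4 \cdot 16 = \left(-248\right) 16 = -3968$)
$O - z{\left(\left(-1\right) \left(-73\right) \right)} = -3968 - \left(\left(-1\right) \left(-73\right)\right)^{2} = -3968 - 73^{2} = -3968 - 5329 = -9297$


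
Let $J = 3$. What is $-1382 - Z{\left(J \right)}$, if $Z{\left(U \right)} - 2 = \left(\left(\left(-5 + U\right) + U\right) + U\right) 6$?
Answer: $-1408$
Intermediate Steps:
$Z{\left(U \right)} = -28 + 18 U$ ($Z{\left(U \right)} = 2 + \left(\left(\left(-5 + U\right) + U\right) + U\right) 6 = 2 + \left(\left(-5 + 2 U\right) + U\right) 6 = 2 + \left(-5 + 3 U\right) 6 = 2 + \left(-30 + 18 U\right) = -28 + 18 U$)
$-1382 - Z{\left(J \right)} = -1382 - \left(-28 + 18 \cdot 3\right) = -1382 - \left(-28 + 54\right) = -1382 - 26 = -1408$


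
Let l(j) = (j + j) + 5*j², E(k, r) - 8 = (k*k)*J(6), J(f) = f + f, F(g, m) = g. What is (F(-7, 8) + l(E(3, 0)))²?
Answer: 4556925025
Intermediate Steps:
J(f) = 2*f
E(k, r) = 8 + 12*k² (E(k, r) = 8 + (k*k)*(2*6) = 8 + k²*12 = 8 + 12*k²)
l(j) = 2*j + 5*j²
(F(-7, 8) + l(E(3, 0)))² = (-7 + (8 + 12*3²)*(2 + 5*(8 + 12*3²)))² = (-7 + (8 + 12*9)*(2 + 5*(8 + 12*9)))² = (-7 + (8 + 108)*(2 + 5*(8 + 108)))² = (-7 + 116*(2 + 5*116))² = (-7 + 116*(2 + 580))² = (-7 + 116*582)² = (-7 + 67512)² = 67505² = 4556925025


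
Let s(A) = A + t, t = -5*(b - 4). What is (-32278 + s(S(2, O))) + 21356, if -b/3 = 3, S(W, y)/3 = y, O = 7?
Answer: -10836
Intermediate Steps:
S(W, y) = 3*y
b = -9 (b = -3*3 = -9)
t = 65 (t = -5*(-9 - 4) = -5*(-13) = 65)
s(A) = 65 + A (s(A) = A + 65 = 65 + A)
(-32278 + s(S(2, O))) + 21356 = (-32278 + (65 + 3*7)) + 21356 = (-32278 + (65 + 21)) + 21356 = (-32278 + 86) + 21356 = -32192 + 21356 = -10836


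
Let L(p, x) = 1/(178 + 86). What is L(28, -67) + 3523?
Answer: 930073/264 ≈ 3523.0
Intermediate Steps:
L(p, x) = 1/264
L(28, -67) + 3523 = 1/264 + 3523 = 930073/264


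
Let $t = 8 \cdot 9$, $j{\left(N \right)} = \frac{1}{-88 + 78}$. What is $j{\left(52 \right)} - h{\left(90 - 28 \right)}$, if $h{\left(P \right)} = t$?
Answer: $- \frac{721}{10} \approx -72.1$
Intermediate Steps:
$j{\left(N \right)} = - \frac{1}{10}$ ($j{\left(N \right)} = \frac{1}{-10} = - \frac{1}{10}$)
$t = 72$
$h{\left(P \right)} = 72$
$j{\left(52 \right)} - h{\left(90 - 28 \right)} = - \frac{1}{10} - 72 = - \frac{721}{10}$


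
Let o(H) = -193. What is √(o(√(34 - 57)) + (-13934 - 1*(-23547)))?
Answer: 2*√2355 ≈ 97.057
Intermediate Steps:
√(o(√(34 - 57)) + (-13934 - 1*(-23547))) = √(-193 + (-13934 - 1*(-23547))) = √(-193 + (-13934 + 23547)) = √(-193 + 9613) = √9420 = 2*√2355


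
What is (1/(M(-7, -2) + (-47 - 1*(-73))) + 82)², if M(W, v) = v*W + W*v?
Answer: 19616041/2916 ≈ 6727.0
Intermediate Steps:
M(W, v) = 2*W*v (M(W, v) = W*v + W*v = 2*W*v)
(1/(M(-7, -2) + (-47 - 1*(-73))) + 82)² = (1/(2*(-7)*(-2) + (-47 - 1*(-73))) + 82)² = (1/(28 + (-47 + 73)) + 82)² = (1/(28 + 26) + 82)² = (1/54 + 82)² = (4429/54)² = 19616041/2916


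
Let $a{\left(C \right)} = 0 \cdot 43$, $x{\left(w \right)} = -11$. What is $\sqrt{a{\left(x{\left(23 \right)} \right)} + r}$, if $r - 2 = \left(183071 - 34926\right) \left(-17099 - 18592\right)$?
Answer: $i \sqrt{5287443193} \approx 72715.0 i$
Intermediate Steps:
$a{\left(C \right)} = 0$
$r = -5287443193$ ($r = 2 + \left(183071 - 34926\right) \left(-17099 - 18592\right) = 2 + 148145 \left(-35691\right) = 2 - 5287443195 = -5287443193$)
$\sqrt{a{\left(x{\left(23 \right)} \right)} + r} = \sqrt{0 - 5287443193} = \sqrt{-5287443193} = i \sqrt{5287443193}$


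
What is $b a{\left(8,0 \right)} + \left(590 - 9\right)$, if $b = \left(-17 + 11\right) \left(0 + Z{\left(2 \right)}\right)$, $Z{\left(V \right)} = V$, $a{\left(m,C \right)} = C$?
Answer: $581$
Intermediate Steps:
$b = -12$ ($b = \left(-17 + 11\right) \left(0 + 2\right) = \left(-6\right) 2 = -12$)
$b a{\left(8,0 \right)} + \left(590 - 9\right) = \left(-12\right) 0 + \left(590 - 9\right) = 0 + 581 = 581$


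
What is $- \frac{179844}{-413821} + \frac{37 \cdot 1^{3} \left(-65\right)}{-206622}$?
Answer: $\frac{2934997421}{6577270974} \approx 0.44623$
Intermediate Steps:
$- \frac{179844}{-413821} + \frac{37 \cdot 1^{3} \left(-65\right)}{-206622} = \left(-179844\right) \left(- \frac{1}{413821}\right) + 37 \cdot 1 \left(-65\right) \left(- \frac{1}{206622}\right) = \frac{179844}{413821} + 37 \left(-65\right) \left(- \frac{1}{206622}\right) = \frac{179844}{413821} - - \frac{185}{15894} = \frac{179844}{413821} + \frac{185}{15894} = \frac{2934997421}{6577270974}$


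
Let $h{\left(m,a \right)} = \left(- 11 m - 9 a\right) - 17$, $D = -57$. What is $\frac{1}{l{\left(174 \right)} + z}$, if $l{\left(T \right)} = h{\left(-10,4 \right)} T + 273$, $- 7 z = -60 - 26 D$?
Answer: $\frac{7}{69915} \approx 0.00010012$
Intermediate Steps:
$z = - \frac{1422}{7}$ ($z = - \frac{-60 - -1482}{7} = - \frac{-60 + 1482}{7} = \left(- \frac{1}{7}\right) 1422 = - \frac{1422}{7} \approx -203.14$)
$h{\left(m,a \right)} = -17 - 11 m - 9 a$
$l{\left(T \right)} = 273 + 57 T$ ($l{\left(T \right)} = \left(-17 - -110 - 36\right) T + 273 = \left(-17 + 110 - 36\right) T + 273 = 57 T + 273 = 273 + 57 T$)
$\frac{1}{l{\left(174 \right)} + z} = \frac{1}{\left(273 + 57 \cdot 174\right) - \frac{1422}{7}} = \frac{1}{\left(273 + 9918\right) - \frac{1422}{7}} = \frac{1}{10191 - \frac{1422}{7}} = \frac{1}{\frac{69915}{7}} = \frac{7}{69915}$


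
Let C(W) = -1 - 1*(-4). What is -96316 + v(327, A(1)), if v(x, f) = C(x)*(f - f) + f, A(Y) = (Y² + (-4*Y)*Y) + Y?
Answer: -96318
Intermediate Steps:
A(Y) = Y - 3*Y² (A(Y) = (Y² - 4*Y²) + Y = -3*Y² + Y = Y - 3*Y²)
C(W) = 3 (C(W) = -1 + 4 = 3)
v(x, f) = f (v(x, f) = 3*(f - f) + f = 3*0 + f = 0 + f = f)
-96316 + v(327, A(1)) = -96316 + 1*(1 - 3*1) = -96316 + 1*(1 - 3) = -96316 + 1*(-2) = -96316 - 2 = -96318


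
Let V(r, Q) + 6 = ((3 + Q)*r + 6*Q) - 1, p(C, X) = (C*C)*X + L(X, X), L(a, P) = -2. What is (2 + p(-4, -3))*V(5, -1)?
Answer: 144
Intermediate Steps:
p(C, X) = -2 + X*C**2 (p(C, X) = (C*C)*X - 2 = C**2*X - 2 = X*C**2 - 2 = -2 + X*C**2)
V(r, Q) = -7 + 6*Q + r*(3 + Q) (V(r, Q) = -6 + (((3 + Q)*r + 6*Q) - 1) = -6 + ((r*(3 + Q) + 6*Q) - 1) = -6 + ((6*Q + r*(3 + Q)) - 1) = -6 + (-1 + 6*Q + r*(3 + Q)) = -7 + 6*Q + r*(3 + Q))
(2 + p(-4, -3))*V(5, -1) = (2 + (-2 - 3*(-4)**2))*(-7 + 3*5 + 6*(-1) - 1*5) = (2 + (-2 - 3*16))*(-7 + 15 - 6 - 5) = (2 + (-2 - 48))*(-3) = (2 - 50)*(-3) = -48*(-3) = 144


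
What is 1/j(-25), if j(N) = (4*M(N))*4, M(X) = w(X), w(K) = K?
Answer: -1/400 ≈ -0.0025000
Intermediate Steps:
M(X) = X
j(N) = 16*N (j(N) = (4*N)*4 = 16*N)
1/j(-25) = 1/(16*(-25)) = 1/(-400) = -1/400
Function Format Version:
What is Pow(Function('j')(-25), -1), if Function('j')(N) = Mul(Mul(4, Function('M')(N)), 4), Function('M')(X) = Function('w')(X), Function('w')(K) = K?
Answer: Rational(-1, 400) ≈ -0.0025000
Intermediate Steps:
Function('M')(X) = X
Function('j')(N) = Mul(16, N) (Function('j')(N) = Mul(Mul(4, N), 4) = Mul(16, N))
Pow(Function('j')(-25), -1) = Pow(Mul(16, -25), -1) = Pow(-400, -1) = Rational(-1, 400)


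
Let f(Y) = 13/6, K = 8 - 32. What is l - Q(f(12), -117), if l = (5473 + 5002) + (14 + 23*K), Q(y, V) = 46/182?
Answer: 904244/91 ≈ 9936.8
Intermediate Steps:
K = -24
f(Y) = 13/6 (f(Y) = 13*(⅙) = 13/6)
Q(y, V) = 23/91 (Q(y, V) = 46*(1/182) = 23/91)
l = 9937 (l = (5473 + 5002) + (14 + 23*(-24)) = 10475 + (14 - 552) = 10475 - 538 = 9937)
l - Q(f(12), -117) = 9937 - 1*23/91 = 9937 - 23/91 = 904244/91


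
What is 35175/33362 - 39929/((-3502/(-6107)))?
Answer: -290538589787/4172633 ≈ -69630.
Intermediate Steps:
35175/33362 - 39929/((-3502/(-6107))) = 35175*(1/33362) - 39929/((-3502*(-1/6107))) = 5025/4766 - 39929/3502/6107 = 5025/4766 - 39929*6107/3502 = 5025/4766 - 243846403/3502 = -290538589787/4172633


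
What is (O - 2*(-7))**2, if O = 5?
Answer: 361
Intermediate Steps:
(O - 2*(-7))**2 = (5 - 2*(-7))**2 = (5 + 14)**2 = 19**2 = 361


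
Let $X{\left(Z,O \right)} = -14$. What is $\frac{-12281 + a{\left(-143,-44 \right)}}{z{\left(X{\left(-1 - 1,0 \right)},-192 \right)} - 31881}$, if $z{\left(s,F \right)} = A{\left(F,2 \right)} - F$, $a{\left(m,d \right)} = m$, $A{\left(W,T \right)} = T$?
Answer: $\frac{12424}{31687} \approx 0.39209$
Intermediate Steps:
$z{\left(s,F \right)} = 2 - F$
$\frac{-12281 + a{\left(-143,-44 \right)}}{z{\left(X{\left(-1 - 1,0 \right)},-192 \right)} - 31881} = \frac{-12281 - 143}{\left(2 - -192\right) - 31881} = - \frac{12424}{\left(2 + 192\right) - 31881} = - \frac{12424}{194 - 31881} = - \frac{12424}{-31687} = \left(-12424\right) \left(- \frac{1}{31687}\right) = \frac{12424}{31687}$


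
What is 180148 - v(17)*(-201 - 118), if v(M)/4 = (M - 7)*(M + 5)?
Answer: 460868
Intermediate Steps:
v(M) = 4*(-7 + M)*(5 + M) (v(M) = 4*((M - 7)*(M + 5)) = 4*((-7 + M)*(5 + M)) = 4*(-7 + M)*(5 + M))
180148 - v(17)*(-201 - 118) = 180148 - (-140 - 8*17 + 4*17²)*(-201 - 118) = 180148 - (-140 - 136 + 4*289)*(-319) = 180148 - (-140 - 136 + 1156)*(-319) = 180148 - 880*(-319) = 180148 - 1*(-280720) = 180148 + 280720 = 460868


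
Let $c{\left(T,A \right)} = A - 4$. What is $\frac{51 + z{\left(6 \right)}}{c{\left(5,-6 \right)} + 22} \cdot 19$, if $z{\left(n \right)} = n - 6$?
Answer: $\frac{323}{4} \approx 80.75$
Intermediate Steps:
$z{\left(n \right)} = -6 + n$ ($z{\left(n \right)} = n - 6 = -6 + n$)
$c{\left(T,A \right)} = -4 + A$ ($c{\left(T,A \right)} = A - 4 = -4 + A$)
$\frac{51 + z{\left(6 \right)}}{c{\left(5,-6 \right)} + 22} \cdot 19 = \frac{51 + \left(-6 + 6\right)}{\left(-4 - 6\right) + 22} \cdot 19 = \frac{51 + 0}{-10 + 22} \cdot 19 = \frac{51}{12} \cdot 19 = 51 \cdot \frac{1}{12} \cdot 19 = \frac{17}{4} \cdot 19 = \frac{323}{4}$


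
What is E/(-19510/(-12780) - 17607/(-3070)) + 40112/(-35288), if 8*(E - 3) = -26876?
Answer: -4159409060201/8976799634 ≈ -463.35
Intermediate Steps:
E = -6713/2 (E = 3 + (1/8)*(-26876) = 3 - 6719/2 = -6713/2 ≈ -3356.5)
E/(-19510/(-12780) - 17607/(-3070)) + 40112/(-35288) = -6713/(2*(-19510/(-12780) - 17607/(-3070))) + 40112/(-35288) = -6713/(2*(-19510*(-1/12780) - 17607*(-1/3070))) + 40112*(-1/35288) = -6713/(2*(1951/1278 + 17607/3070)) - 5014/4411 = -6713/(2*7122829/980865) - 5014/4411 = -6713/2*980865/7122829 - 5014/4411 = -940649535/2035094 - 5014/4411 = -4159409060201/8976799634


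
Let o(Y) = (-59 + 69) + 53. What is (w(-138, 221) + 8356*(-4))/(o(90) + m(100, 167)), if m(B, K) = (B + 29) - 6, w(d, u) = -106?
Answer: -16765/93 ≈ -180.27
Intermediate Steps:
m(B, K) = 23 + B (m(B, K) = (29 + B) - 6 = 23 + B)
o(Y) = 63 (o(Y) = 10 + 53 = 63)
(w(-138, 221) + 8356*(-4))/(o(90) + m(100, 167)) = (-106 + 8356*(-4))/(63 + (23 + 100)) = (-106 - 33424)/(63 + 123) = -33530/186 = -33530*1/186 = -16765/93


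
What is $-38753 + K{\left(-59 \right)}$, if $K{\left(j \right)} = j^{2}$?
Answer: $-35272$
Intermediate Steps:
$-38753 + K{\left(-59 \right)} = -38753 + \left(-59\right)^{2} = -38753 + 3481 = -35272$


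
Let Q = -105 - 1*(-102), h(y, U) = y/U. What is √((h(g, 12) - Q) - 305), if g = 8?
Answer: 2*I*√678/3 ≈ 17.359*I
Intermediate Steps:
Q = -3 (Q = -105 + 102 = -3)
√((h(g, 12) - Q) - 305) = √((8/12 - 1*(-3)) - 305) = √((8*(1/12) + 3) - 305) = √((⅔ + 3) - 305) = √(11/3 - 305) = √(-904/3) = 2*I*√678/3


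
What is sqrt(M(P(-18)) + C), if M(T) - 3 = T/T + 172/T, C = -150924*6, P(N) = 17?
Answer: 2*I*sqrt(65424534)/17 ≈ 951.59*I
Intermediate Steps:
C = -905544
M(T) = 4 + 172/T (M(T) = 3 + (T/T + 172/T) = 3 + (1 + 172/T) = 4 + 172/T)
sqrt(M(P(-18)) + C) = sqrt((4 + 172/17) - 905544) = sqrt(240/17 - 905544) = sqrt(-15394008/17) = 2*I*sqrt(65424534)/17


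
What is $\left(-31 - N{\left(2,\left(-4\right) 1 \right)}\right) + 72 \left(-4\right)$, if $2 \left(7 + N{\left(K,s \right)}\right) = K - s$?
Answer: $-315$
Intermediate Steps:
$N{\left(K,s \right)} = -7 + \frac{K}{2} - \frac{s}{2}$ ($N{\left(K,s \right)} = -7 + \frac{K - s}{2} = -7 + \left(\frac{K}{2} - \frac{s}{2}\right) = -7 + \frac{K}{2} - \frac{s}{2}$)
$\left(-31 - N{\left(2,\left(-4\right) 1 \right)}\right) + 72 \left(-4\right) = \left(-31 - \left(-7 + \frac{1}{2} \cdot 2 - \frac{\left(-4\right) 1}{2}\right)\right) + 72 \left(-4\right) = \left(-31 - \left(-7 + 1 - -2\right)\right) - 288 = \left(-31 - \left(-7 + 1 + 2\right)\right) - 288 = \left(-31 - -4\right) - 288 = \left(-31 + 4\right) - 288 = -27 - 288 = -315$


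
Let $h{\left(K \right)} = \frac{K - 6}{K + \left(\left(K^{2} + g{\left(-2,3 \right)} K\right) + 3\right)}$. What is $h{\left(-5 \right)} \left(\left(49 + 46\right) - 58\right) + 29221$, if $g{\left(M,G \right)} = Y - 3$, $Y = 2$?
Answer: $\frac{817781}{28} \approx 29206.0$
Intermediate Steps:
$g{\left(M,G \right)} = -1$ ($g{\left(M,G \right)} = 2 - 3 = -1$)
$h{\left(K \right)} = \frac{-6 + K}{3 + K^{2}}$ ($h{\left(K \right)} = \frac{K - 6}{K + \left(\left(K^{2} - K\right) + 3\right)} = \frac{-6 + K}{K + \left(3 + K^{2} - K\right)} = \frac{-6 + K}{3 + K^{2}}$)
$h{\left(-5 \right)} \left(\left(49 + 46\right) - 58\right) + 29221 = \frac{-6 - 5}{3 + \left(-5\right)^{2}} \left(\left(49 + 46\right) - 58\right) + 29221 = \frac{1}{3 + 25} \left(-11\right) \left(95 - 58\right) + 29221 = \frac{1}{28} \left(-11\right) 37 + 29221 = \left(- \frac{11}{28}\right) 37 + 29221 = - \frac{407}{28} + 29221 = \frac{817781}{28}$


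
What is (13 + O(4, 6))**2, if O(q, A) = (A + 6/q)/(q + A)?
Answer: 3025/16 ≈ 189.06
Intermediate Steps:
O(q, A) = (A + 6/q)/(A + q)
(13 + O(4, 6))**2 = (13 + (6 + 6*4)/(4*(6 + 4)))**2 = (13 + (1/4)*(6 + 24)/10)**2 = (13 + (1/4)*(1/10)*30)**2 = (13 + 3/4)**2 = (55/4)**2 = 3025/16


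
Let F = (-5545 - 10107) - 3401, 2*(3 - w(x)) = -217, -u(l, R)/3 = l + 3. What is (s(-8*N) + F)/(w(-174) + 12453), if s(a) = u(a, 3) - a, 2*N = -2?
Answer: -38188/25129 ≈ -1.5197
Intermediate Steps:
u(l, R) = -9 - 3*l (u(l, R) = -3*(l + 3) = -3*(3 + l) = -9 - 3*l)
w(x) = 223/2 (w(x) = 3 - 1/2*(-217) = 3 + 217/2 = 223/2)
N = -1 (N = (1/2)*(-2) = -1)
s(a) = -9 - 4*a (s(a) = (-9 - 3*a) - a = -9 - 4*a)
F = -19053 (F = -15652 - 3401 = -19053)
(s(-8*N) + F)/(w(-174) + 12453) = ((-9 - (-32)*(-1)) - 19053)/(223/2 + 12453) = ((-9 - 4*8) - 19053)/(25129/2) = ((-9 - 32) - 19053)*(2/25129) = (-41 - 19053)*(2/25129) = -19094*2/25129 = -38188/25129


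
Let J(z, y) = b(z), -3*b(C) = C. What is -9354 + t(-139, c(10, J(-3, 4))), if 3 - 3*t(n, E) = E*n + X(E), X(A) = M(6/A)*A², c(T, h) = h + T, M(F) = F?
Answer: -26596/3 ≈ -8865.3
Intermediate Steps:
b(C) = -C/3
J(z, y) = -z/3
c(T, h) = T + h
X(A) = 6*A (X(A) = (6/A)*A² = 6*A)
t(n, E) = 1 - 2*E - E*n/3 (t(n, E) = 1 - (E*n + 6*E)/3 = 1 - (6*E + E*n)/3 = 1 + (-2*E - E*n/3) = 1 - 2*E - E*n/3)
-9354 + t(-139, c(10, J(-3, 4))) = -9354 + (1 - 2*(10 - ⅓*(-3)) - ⅓*(10 - ⅓*(-3))*(-139)) = -9354 + (1 - 2*(10 + 1) - ⅓*(10 + 1)*(-139)) = -9354 + (1 - 2*11 - ⅓*11*(-139)) = -9354 + (1 - 22 + 1529/3) = -9354 + 1466/3 = -26596/3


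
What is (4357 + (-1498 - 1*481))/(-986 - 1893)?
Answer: -2378/2879 ≈ -0.82598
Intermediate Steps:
(4357 + (-1498 - 1*481))/(-986 - 1893) = (4357 + (-1498 - 481))/(-2879) = (4357 - 1979)*(-1/2879) = 2378*(-1/2879) = -2378/2879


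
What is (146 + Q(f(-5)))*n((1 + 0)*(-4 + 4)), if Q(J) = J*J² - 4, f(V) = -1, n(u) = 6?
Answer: 846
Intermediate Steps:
Q(J) = -4 + J³ (Q(J) = J³ - 4 = -4 + J³)
(146 + Q(f(-5)))*n((1 + 0)*(-4 + 4)) = (146 + (-4 + (-1)³))*6 = (146 + (-4 - 1))*6 = (146 - 5)*6 = 141*6 = 846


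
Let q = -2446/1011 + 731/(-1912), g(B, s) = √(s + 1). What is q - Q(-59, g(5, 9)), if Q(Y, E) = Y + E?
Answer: 108633095/1933032 - √10 ≈ 53.036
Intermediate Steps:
g(B, s) = √(1 + s)
q = -5415793/1933032 (q = -2446*1/1011 + 731*(-1/1912) = -2446/1011 - 731/1912 = -5415793/1933032 ≈ -2.8017)
Q(Y, E) = E + Y
q - Q(-59, g(5, 9)) = -5415793/1933032 - (√(1 + 9) - 59) = -5415793/1933032 - (√10 - 59) = -5415793/1933032 - (-59 + √10) = -5415793/1933032 + (59 - √10) = 108633095/1933032 - √10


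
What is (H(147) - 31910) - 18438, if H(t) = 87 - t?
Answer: -50408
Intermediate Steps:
(H(147) - 31910) - 18438 = ((87 - 1*147) - 31910) - 18438 = ((87 - 147) - 31910) - 18438 = (-60 - 31910) - 18438 = -31970 - 18438 = -50408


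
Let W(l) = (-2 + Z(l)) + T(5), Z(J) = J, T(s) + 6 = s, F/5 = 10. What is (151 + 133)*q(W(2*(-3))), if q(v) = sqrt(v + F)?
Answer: 284*sqrt(41) ≈ 1818.5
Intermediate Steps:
F = 50 (F = 5*10 = 50)
T(s) = -6 + s
W(l) = -3 + l (W(l) = (-2 + l) + (-6 + 5) = (-2 + l) - 1 = -3 + l)
q(v) = sqrt(50 + v) (q(v) = sqrt(v + 50) = sqrt(50 + v))
(151 + 133)*q(W(2*(-3))) = (151 + 133)*sqrt(50 + (-3 + 2*(-3))) = 284*sqrt(50 + (-3 - 6)) = 284*sqrt(50 - 9) = 284*sqrt(41)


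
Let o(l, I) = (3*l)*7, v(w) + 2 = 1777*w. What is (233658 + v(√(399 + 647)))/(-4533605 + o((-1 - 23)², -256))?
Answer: -233656/4521509 - 1777*√1046/4521509 ≈ -0.064387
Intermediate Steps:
v(w) = -2 + 1777*w
o(l, I) = 21*l
(233658 + v(√(399 + 647)))/(-4533605 + o((-1 - 23)², -256)) = (233658 + (-2 + 1777*√(399 + 647)))/(-4533605 + 21*(-1 - 23)²) = (233658 + (-2 + 1777*√1046))/(-4533605 + 21*(-24)²) = (233656 + 1777*√1046)/(-4533605 + 21*576) = (233656 + 1777*√1046)/(-4533605 + 12096) = (233656 + 1777*√1046)/(-4521509) = (233656 + 1777*√1046)*(-1/4521509) = -233656/4521509 - 1777*√1046/4521509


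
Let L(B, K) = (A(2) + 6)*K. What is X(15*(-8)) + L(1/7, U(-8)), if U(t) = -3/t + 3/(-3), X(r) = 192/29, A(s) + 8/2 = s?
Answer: 239/58 ≈ 4.1207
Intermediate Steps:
A(s) = -4 + s
X(r) = 192/29 (X(r) = 192*(1/29) = 192/29)
U(t) = -1 - 3/t (U(t) = -3/t + 3*(-⅓) = -3/t - 1 = -1 - 3/t)
L(B, K) = 4*K (L(B, K) = ((-4 + 2) + 6)*K = (-2 + 6)*K = 4*K)
X(15*(-8)) + L(1/7, U(-8)) = 192/29 + 4*((-3 - 1*(-8))/(-8)) = 192/29 + 4*(-(-3 + 8)/8) = 192/29 + 4*(-⅛*5) = 192/29 + 4*(-5/8) = 192/29 - 5/2 = 239/58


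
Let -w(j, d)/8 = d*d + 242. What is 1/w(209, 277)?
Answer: -1/615768 ≈ -1.6240e-6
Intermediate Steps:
w(j, d) = -1936 - 8*d² (w(j, d) = -8*(d*d + 242) = -8*(d² + 242) = -8*(242 + d²) = -1936 - 8*d²)
1/w(209, 277) = 1/(-1936 - 8*277²) = 1/(-1936 - 8*76729) = 1/(-1936 - 613832) = 1/(-615768) = -1/615768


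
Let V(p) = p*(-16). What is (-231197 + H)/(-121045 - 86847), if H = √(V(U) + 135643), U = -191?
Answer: 231197/207892 - 3*√15411/207892 ≈ 1.1103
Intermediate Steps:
V(p) = -16*p
H = 3*√15411 (H = √(-16*(-191) + 135643) = √(3056 + 135643) = √138699 = 3*√15411 ≈ 372.42)
(-231197 + H)/(-121045 - 86847) = (-231197 + 3*√15411)/(-121045 - 86847) = (-231197 + 3*√15411)/(-207892) = (-231197 + 3*√15411)*(-1/207892) = 231197/207892 - 3*√15411/207892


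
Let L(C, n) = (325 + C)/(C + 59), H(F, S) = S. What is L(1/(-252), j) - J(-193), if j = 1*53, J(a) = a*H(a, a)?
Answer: -553698984/14867 ≈ -37244.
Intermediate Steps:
J(a) = a² (J(a) = a*a = a²)
j = 53
L(C, n) = (325 + C)/(59 + C)
L(1/(-252), j) - J(-193) = (325 + 1/(-252))/(59 + 1/(-252)) - 1*(-193)² = (325 - 1/252)/(59 - 1/252) - 1*37249 = (81899/252)/(14867/252) - 37249 = (252/14867)*(81899/252) - 37249 = 81899/14867 - 37249 = -553698984/14867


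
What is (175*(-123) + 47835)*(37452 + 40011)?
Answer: 2038051530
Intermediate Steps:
(175*(-123) + 47835)*(37452 + 40011) = (-21525 + 47835)*77463 = 26310*77463 = 2038051530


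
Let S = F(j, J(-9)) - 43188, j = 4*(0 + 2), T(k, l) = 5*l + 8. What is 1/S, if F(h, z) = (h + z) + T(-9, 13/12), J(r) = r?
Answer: -12/518107 ≈ -2.3161e-5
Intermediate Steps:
T(k, l) = 8 + 5*l
j = 8 (j = 4*2 = 8)
F(h, z) = 161/12 + h + z (F(h, z) = (h + z) + (8 + 5*(13/12)) = (h + z) + (8 + 65/12) = (h + z) + 161/12 = 161/12 + h + z)
S = -518107/12 (S = (161/12 + 8 - 9) - 43188 = 149/12 - 43188 = -518107/12 ≈ -43176.)
1/S = 1/(-518107/12) = -12/518107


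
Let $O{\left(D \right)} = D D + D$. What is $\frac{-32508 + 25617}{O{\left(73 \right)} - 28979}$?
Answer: $\frac{2297}{7859} \approx 0.29228$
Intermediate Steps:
$O{\left(D \right)} = D + D^{2}$ ($O{\left(D \right)} = D^{2} + D = D + D^{2}$)
$\frac{-32508 + 25617}{O{\left(73 \right)} - 28979} = \frac{-32508 + 25617}{73 \left(1 + 73\right) - 28979} = - \frac{6891}{73 \cdot 74 - 28979} = - \frac{6891}{5402 - 28979} = - \frac{6891}{-23577} = \left(-6891\right) \left(- \frac{1}{23577}\right) = \frac{2297}{7859}$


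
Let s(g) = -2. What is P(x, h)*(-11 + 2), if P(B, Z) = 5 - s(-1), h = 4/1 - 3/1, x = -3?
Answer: -63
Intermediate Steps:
h = 1 (h = 4*1 - 3*1 = 4 - 3 = 1)
P(B, Z) = 7 (P(B, Z) = 5 - 1*(-2) = 5 + 2 = 7)
P(x, h)*(-11 + 2) = 7*(-11 + 2) = 7*(-9) = -63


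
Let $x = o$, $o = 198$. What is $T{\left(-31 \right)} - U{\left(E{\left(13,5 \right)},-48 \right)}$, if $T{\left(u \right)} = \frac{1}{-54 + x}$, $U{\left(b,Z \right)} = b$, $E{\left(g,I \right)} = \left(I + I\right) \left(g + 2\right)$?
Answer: $- \frac{21599}{144} \approx -149.99$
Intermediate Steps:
$E{\left(g,I \right)} = 2 I \left(2 + g\right)$
$x = 198$
$T{\left(u \right)} = \frac{1}{144}$ ($T{\left(u \right)} = \frac{1}{-54 + 198} = \frac{1}{144}$)
$T{\left(-31 \right)} - U{\left(E{\left(13,5 \right)},-48 \right)} = \frac{1}{144} - 2 \cdot 5 \left(2 + 13\right) = \frac{1}{144} - 2 \cdot 5 \cdot 15 = \frac{1}{144} - 150 = - \frac{21599}{144}$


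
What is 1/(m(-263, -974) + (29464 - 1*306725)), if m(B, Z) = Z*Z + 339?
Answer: 1/671754 ≈ 1.4886e-6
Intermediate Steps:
m(B, Z) = 339 + Z² (m(B, Z) = Z² + 339 = 339 + Z²)
1/(m(-263, -974) + (29464 - 1*306725)) = 1/((339 + (-974)²) + (29464 - 1*306725)) = 1/((339 + 948676) + (29464 - 306725)) = 1/(949015 - 277261) = 1/671754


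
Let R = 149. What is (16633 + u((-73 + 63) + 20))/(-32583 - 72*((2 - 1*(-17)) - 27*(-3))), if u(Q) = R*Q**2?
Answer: -10511/13261 ≈ -0.79263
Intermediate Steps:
u(Q) = 149*Q**2
(16633 + u((-73 + 63) + 20))/(-32583 - 72*((2 - 1*(-17)) - 27*(-3))) = (16633 + 149*((-73 + 63) + 20)**2)/(-32583 - 72*((2 - 1*(-17)) - 27*(-3))) = (16633 + 149*(-10 + 20)**2)/(-32583 - 72*((2 + 17) + 81)) = (16633 + 149*10**2)/(-32583 - 72*(19 + 81)) = (16633 + 149*100)/(-32583 - 72*100) = (16633 + 14900)/(-32583 - 7200) = 31533/(-39783) = 31533*(-1/39783) = -10511/13261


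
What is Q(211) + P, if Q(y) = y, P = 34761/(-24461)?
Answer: 5126510/24461 ≈ 209.58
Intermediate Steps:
P = -34761/24461 (P = 34761*(-1/24461) = -34761/24461 ≈ -1.4211)
Q(211) + P = 211 - 34761/24461 = 5126510/24461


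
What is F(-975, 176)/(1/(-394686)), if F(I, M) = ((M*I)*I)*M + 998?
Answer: -11622145374056628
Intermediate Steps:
F(I, M) = 998 + I**2*M**2 (F(I, M) = ((I*M)*I)*M + 998 = (M*I**2)*M + 998 = I**2*M**2 + 998 = 998 + I**2*M**2)
F(-975, 176)/(1/(-394686)) = (998 + (-975)**2*176**2)/(1/(-394686)) = (998 + 950625*30976)/(-1/394686) = (998 + 29446560000)*(-394686) = 29446560998*(-394686) = -11622145374056628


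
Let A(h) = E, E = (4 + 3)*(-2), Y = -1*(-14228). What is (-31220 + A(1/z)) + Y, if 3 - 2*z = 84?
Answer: -17006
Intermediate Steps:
z = -81/2 (z = 3/2 - 1/2*84 = 3/2 - 42 = -81/2 ≈ -40.500)
Y = 14228
E = -14 (E = 7*(-2) = -14)
A(h) = -14
(-31220 + A(1/z)) + Y = (-31220 - 14) + 14228 = -31234 + 14228 = -17006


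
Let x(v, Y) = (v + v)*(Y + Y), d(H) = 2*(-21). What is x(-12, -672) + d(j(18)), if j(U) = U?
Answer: 32214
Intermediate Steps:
d(H) = -42
x(v, Y) = 4*Y*v (x(v, Y) = (2*v)*(2*Y) = 4*Y*v)
x(-12, -672) + d(j(18)) = 4*(-672)*(-12) - 42 = 32256 - 42 = 32214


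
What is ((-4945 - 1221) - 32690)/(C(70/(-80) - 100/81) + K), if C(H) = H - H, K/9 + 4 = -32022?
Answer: 6476/48039 ≈ 0.13481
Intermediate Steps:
K = -288234 (K = -36 + 9*(-32022) = -36 - 288198 = -288234)
C(H) = 0
((-4945 - 1221) - 32690)/(C(70/(-80) - 100/81) + K) = ((-4945 - 1221) - 32690)/(0 - 288234) = (-6166 - 32690)/(-288234) = -38856*(-1/288234) = 6476/48039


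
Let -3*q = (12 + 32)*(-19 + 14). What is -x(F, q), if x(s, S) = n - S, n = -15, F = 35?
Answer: 265/3 ≈ 88.333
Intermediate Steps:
q = 220/3 (q = -(12 + 32)*(-19 + 14)/3 = -44*(-5)/3 = -⅓*(-220) = 220/3 ≈ 73.333)
x(s, S) = -15 - S
-x(F, q) = -(-15 - 1*220/3) = -(-15 - 220/3) = -1*(-265/3) = 265/3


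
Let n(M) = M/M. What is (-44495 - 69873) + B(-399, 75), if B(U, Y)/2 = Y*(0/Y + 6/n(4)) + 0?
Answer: -113468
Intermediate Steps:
n(M) = 1
B(U, Y) = 12*Y (B(U, Y) = 2*(Y*(0/Y + 6/1) + 0) = 2*(Y*(0 + 6*1) + 0) = 2*(Y*(0 + 6) + 0) = 2*(Y*6 + 0) = 2*(6*Y + 0) = 2*(6*Y) = 12*Y)
(-44495 - 69873) + B(-399, 75) = (-44495 - 69873) + 12*75 = -114368 + 900 = -113468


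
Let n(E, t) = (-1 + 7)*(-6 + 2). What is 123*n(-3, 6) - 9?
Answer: -2961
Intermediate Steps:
n(E, t) = -24 (n(E, t) = 6*(-4) = -24)
123*n(-3, 6) - 9 = 123*(-24) - 9 = -2952 - 9 = -2961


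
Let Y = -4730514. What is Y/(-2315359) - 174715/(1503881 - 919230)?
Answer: 2361171792929/1353676954709 ≈ 1.7443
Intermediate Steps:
Y/(-2315359) - 174715/(1503881 - 919230) = -4730514/(-2315359) - 174715/(1503881 - 919230) = -4730514*(-1/2315359) - 174715/584651 = 4730514/2315359 - 174715*1/584651 = 4730514/2315359 - 174715/584651 = 2361171792929/1353676954709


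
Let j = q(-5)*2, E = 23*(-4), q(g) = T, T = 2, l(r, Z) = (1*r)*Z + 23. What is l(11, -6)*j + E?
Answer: -264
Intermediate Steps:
l(r, Z) = 23 + Z*r (l(r, Z) = r*Z + 23 = Z*r + 23 = 23 + Z*r)
q(g) = 2
E = -92
j = 4 (j = 2*2 = 4)
l(11, -6)*j + E = (23 - 6*11)*4 - 92 = (23 - 66)*4 - 92 = -43*4 - 92 = -172 - 92 = -264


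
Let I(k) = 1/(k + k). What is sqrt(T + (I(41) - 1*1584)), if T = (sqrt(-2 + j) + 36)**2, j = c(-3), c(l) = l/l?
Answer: 3*sqrt(-215906 + 53792*I)/82 ≈ 2.1017 + 17.129*I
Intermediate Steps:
I(k) = 1/(2*k)
c(l) = 1
j = 1
T = (36 + I)**2 (T = (sqrt(-2 + 1) + 36)**2 = (sqrt(-1) + 36)**2 = (I + 36)**2 = (36 + I)**2 ≈ 1295.0 + 72.0*I)
sqrt(T + (I(41) - 1*1584)) = sqrt((36 + I)**2 + ((1/2)/41 - 1*1584)) = sqrt((36 + I)**2 + ((1/2)*(1/41) - 1584)) = sqrt((36 + I)**2 + (1/82 - 1584)) = sqrt((36 + I)**2 - 129887/82) = sqrt(-129887/82 + (36 + I)**2)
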